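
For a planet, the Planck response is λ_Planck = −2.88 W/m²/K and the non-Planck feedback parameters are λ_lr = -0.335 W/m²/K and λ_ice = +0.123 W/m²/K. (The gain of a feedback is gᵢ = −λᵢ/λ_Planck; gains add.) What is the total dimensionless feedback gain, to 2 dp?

Convert to gains: g_lr = -0.335/2.88 = -0.1163; g_ice = 0.123/2.88 = 0.04271.
Total gain g = -0.07359.

-0.07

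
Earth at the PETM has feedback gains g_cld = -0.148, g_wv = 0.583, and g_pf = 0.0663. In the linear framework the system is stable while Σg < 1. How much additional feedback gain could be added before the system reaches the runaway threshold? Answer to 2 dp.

Current total gain = -0.148 + 0.583 + 0.0663 = 0.5013.
Margin to runaway = 1 − 0.5013 = 0.50.

0.50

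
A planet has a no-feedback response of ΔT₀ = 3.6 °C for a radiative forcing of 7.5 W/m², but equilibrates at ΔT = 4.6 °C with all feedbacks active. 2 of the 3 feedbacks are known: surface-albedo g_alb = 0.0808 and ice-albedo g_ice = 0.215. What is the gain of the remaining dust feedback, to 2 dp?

-0.08

Amplification A = ΔT/ΔT₀ = 4.6/3.6 = 1.278.
Total gain g = 1 − 1/A = 1 − 1/1.278 = 0.2175.
Known gains sum to 0.0808 + 0.215 = 0.2958.
g_dust = 0.2175 − 0.2958 = -0.08.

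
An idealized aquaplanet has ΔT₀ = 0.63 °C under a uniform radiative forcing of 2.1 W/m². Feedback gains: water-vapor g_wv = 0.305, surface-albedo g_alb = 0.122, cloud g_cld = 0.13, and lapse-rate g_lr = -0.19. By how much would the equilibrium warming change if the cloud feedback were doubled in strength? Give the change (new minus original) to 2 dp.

Original: g = 0.367, ΔT = 0.63/(1−0.367) = 0.9953 °C.
With doubled cloud: g' = 0.497, ΔT' = 0.63/(1−0.497) = 1.2525 °C.
Change = 1.2525 − 0.9953 = 0.26 °C.

0.26 °C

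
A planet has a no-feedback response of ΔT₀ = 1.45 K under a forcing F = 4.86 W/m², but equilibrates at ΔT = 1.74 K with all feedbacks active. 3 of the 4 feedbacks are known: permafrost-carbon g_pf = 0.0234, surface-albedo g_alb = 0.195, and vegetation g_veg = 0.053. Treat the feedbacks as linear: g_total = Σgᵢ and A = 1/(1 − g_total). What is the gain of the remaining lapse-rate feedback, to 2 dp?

Amplification A = ΔT/ΔT₀ = 1.74/1.45 = 1.2.
Total gain g = 1 − 1/A = 1 − 1/1.2 = 0.1667.
Known gains sum to 0.0234 + 0.195 + 0.053 = 0.2714.
g_lr = 0.1667 − 0.2714 = -0.10.

-0.10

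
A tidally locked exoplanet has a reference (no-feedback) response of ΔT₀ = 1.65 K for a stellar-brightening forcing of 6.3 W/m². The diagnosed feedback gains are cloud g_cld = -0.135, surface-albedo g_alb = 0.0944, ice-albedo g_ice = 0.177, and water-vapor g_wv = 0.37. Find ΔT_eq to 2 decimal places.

3.34 K

Total gain g = -0.135 + 0.0944 + 0.177 + 0.37 = 0.5064.
Amplification A = 1/(1 − 0.5064) = 2.026.
ΔT = 1.65 × 2.026 = 3.34 K.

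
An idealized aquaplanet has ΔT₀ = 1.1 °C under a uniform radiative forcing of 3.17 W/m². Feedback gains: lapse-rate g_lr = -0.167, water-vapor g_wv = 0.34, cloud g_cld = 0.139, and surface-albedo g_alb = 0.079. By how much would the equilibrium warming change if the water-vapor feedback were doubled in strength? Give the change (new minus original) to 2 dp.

Original: g = 0.391, ΔT = 1.1/(1−0.391) = 1.8062 °C.
With doubled water-vapor: g' = 0.731, ΔT' = 1.1/(1−0.731) = 4.0892 °C.
Change = 4.0892 − 1.8062 = 2.28 °C.

2.28 °C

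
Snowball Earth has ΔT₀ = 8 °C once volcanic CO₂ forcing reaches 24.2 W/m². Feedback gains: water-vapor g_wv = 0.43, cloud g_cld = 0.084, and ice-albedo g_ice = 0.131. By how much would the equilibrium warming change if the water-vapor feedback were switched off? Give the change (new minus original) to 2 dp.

Original: g = 0.645, ΔT = 8/(1−0.645) = 22.5352 °C.
Without water-vapor: g' = 0.215, ΔT' = 8/(1−0.215) = 10.1911 °C.
Change = 10.1911 − 22.5352 = -12.34 °C.

-12.34 °C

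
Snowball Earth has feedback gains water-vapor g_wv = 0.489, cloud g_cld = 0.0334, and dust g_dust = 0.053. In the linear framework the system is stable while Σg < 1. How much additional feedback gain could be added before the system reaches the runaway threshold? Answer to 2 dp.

0.42

Current total gain = 0.489 + 0.0334 + 0.053 = 0.5754.
Margin to runaway = 1 − 0.5754 = 0.42.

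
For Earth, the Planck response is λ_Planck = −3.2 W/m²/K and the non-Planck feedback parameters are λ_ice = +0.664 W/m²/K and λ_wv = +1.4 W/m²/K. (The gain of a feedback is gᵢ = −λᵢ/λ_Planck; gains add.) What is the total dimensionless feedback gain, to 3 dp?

Convert to gains: g_ice = 0.664/3.2 = 0.2075; g_wv = 1.4/3.2 = 0.4375.
Total gain g = 0.645.

0.645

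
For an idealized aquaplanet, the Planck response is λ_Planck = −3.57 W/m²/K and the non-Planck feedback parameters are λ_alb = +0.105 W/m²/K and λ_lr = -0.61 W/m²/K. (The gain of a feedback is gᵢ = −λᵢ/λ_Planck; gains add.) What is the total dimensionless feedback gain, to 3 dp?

Convert to gains: g_alb = 0.105/3.57 = 0.02941; g_lr = -0.61/3.57 = -0.1709.
Total gain g = -0.14149.

-0.141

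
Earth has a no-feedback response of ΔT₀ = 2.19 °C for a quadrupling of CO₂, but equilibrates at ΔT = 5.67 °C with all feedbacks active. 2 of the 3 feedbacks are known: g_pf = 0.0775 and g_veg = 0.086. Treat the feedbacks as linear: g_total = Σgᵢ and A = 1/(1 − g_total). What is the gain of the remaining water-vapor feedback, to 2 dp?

Amplification A = ΔT/ΔT₀ = 5.67/2.19 = 2.589.
Total gain g = 1 − 1/A = 1 − 1/2.589 = 0.6138.
Known gains sum to 0.0775 + 0.086 = 0.1635.
g_wv = 0.6138 − 0.1635 = 0.45.

0.45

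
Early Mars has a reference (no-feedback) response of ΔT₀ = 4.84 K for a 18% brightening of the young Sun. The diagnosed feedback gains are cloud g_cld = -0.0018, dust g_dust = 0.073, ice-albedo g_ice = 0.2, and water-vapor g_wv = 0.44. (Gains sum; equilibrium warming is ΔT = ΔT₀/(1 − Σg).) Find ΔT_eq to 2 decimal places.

16.76 K

Total gain g = -0.0018 + 0.073 + 0.2 + 0.44 = 0.7112.
Amplification A = 1/(1 − 0.7112) = 3.463.
ΔT = 4.84 × 3.463 = 16.76 K.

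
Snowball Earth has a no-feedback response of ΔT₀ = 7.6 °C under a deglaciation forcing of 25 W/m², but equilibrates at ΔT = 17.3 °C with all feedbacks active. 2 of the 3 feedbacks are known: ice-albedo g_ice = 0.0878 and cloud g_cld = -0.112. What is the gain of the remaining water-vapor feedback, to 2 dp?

0.58

Amplification A = ΔT/ΔT₀ = 17.3/7.6 = 2.276.
Total gain g = 1 − 1/A = 1 − 1/2.276 = 0.5606.
Known gains sum to 0.0878 − 0.112 = -0.0242.
g_wv = 0.5606 + 0.0242 = 0.58.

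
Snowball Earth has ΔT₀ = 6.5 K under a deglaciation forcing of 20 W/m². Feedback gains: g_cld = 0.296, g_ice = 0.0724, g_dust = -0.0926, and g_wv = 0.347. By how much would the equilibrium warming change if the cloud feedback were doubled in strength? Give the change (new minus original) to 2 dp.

Original: g = 0.6228, ΔT = 6.5/(1−0.6228) = 17.2322 K.
With doubled cloud: g' = 0.9188, ΔT' = 6.5/(1−0.9188) = 80.0493 K.
Change = 80.0493 − 17.2322 = 62.82 K.

62.82 K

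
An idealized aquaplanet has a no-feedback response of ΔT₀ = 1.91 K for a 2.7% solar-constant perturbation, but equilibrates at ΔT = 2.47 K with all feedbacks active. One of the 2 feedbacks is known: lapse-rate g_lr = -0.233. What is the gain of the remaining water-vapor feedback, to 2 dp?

Amplification A = ΔT/ΔT₀ = 2.47/1.91 = 1.293.
Total gain g = 1 − 1/A = 1 − 1/1.293 = 0.2266.
The known gain is -0.233.
g_wv = 0.2266 + 0.233 = 0.46.

0.46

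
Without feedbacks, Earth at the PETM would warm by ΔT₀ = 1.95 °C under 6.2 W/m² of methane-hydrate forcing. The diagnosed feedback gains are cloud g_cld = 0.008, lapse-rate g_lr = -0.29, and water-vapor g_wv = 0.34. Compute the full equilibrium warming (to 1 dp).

Total gain g = 0.008 − 0.29 + 0.34 = 0.058.
Amplification A = 1/(1 − 0.058) = 1.062.
ΔT = 1.95 × 1.062 = 2.1 °C.

2.1 °C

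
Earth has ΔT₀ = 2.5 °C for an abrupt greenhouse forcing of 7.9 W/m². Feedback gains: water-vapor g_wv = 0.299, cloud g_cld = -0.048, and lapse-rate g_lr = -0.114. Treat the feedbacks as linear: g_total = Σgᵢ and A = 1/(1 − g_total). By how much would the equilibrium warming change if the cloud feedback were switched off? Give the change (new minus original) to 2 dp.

Original: g = 0.137, ΔT = 2.5/(1−0.137) = 2.8969 °C.
Without cloud: g' = 0.185, ΔT' = 2.5/(1−0.185) = 3.0675 °C.
Change = 3.0675 − 2.8969 = 0.17 °C.

0.17 °C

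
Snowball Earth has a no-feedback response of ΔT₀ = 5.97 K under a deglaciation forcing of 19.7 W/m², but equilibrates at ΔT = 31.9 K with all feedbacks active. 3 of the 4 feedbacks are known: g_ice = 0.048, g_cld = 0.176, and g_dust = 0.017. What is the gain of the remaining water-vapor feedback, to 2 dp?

0.57

Amplification A = ΔT/ΔT₀ = 31.9/5.97 = 5.343.
Total gain g = 1 − 1/A = 1 − 1/5.343 = 0.8128.
Known gains sum to 0.048 + 0.176 + 0.017 = 0.241.
g_wv = 0.8128 − 0.241 = 0.57.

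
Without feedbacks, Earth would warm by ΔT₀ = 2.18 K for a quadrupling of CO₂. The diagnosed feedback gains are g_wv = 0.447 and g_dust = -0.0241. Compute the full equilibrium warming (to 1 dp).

Total gain g = 0.447 − 0.0241 = 0.4229.
Amplification A = 1/(1 − 0.4229) = 1.733.
ΔT = 2.18 × 1.733 = 3.8 K.

3.8 K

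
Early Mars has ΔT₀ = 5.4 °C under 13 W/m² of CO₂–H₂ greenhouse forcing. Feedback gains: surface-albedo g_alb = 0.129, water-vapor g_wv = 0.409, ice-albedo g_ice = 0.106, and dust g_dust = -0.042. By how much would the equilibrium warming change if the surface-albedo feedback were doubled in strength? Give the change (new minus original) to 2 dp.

Original: g = 0.602, ΔT = 5.4/(1−0.602) = 13.5678 °C.
With doubled surface-albedo: g' = 0.731, ΔT' = 5.4/(1−0.731) = 20.0743 °C.
Change = 20.0743 − 13.5678 = 6.51 °C.

6.51 °C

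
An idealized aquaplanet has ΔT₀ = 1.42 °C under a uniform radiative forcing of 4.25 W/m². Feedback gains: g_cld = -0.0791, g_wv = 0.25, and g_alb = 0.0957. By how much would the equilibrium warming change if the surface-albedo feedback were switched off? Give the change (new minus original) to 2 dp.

-0.22 °C

Original: g = 0.2666, ΔT = 1.42/(1−0.2666) = 1.9362 °C.
Without surface-albedo: g' = 0.1709, ΔT' = 1.42/(1−0.1709) = 1.7127 °C.
Change = 1.7127 − 1.9362 = -0.22 °C.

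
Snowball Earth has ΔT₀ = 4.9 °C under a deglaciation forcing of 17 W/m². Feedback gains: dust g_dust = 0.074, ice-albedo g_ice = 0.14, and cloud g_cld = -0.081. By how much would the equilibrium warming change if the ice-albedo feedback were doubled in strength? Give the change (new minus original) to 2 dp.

1.09 °C

Original: g = 0.133, ΔT = 4.9/(1−0.133) = 5.6517 °C.
With doubled ice-albedo: g' = 0.273, ΔT' = 4.9/(1−0.273) = 6.7400 °C.
Change = 6.7400 − 5.6517 = 1.09 °C.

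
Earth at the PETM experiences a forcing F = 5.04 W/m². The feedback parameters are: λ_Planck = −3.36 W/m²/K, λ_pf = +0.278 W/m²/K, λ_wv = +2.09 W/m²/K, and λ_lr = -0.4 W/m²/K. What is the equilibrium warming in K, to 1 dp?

3.6 K

Net feedback parameter λ = (−3.36) + (+0.278) + (+2.09) + (-0.4) = -1.392 W/m²/K.
ΔT = −F/λ = −5.04/(-1.392) = 3.6 K.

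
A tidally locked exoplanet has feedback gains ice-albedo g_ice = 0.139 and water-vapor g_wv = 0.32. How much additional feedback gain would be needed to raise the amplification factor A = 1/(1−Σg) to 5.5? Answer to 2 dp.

Current total gain = 0.459.
Target gain for A = 5.5: g* = 1 − 1/5.5 = 0.8182.
Additional gain needed = 0.8182 − 0.459 = 0.36.

0.36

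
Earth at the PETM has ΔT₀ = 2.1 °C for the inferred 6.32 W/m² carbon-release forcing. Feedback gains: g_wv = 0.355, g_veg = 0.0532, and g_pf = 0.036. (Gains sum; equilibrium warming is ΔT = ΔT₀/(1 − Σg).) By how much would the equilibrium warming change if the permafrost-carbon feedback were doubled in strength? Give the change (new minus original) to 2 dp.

Original: g = 0.4442, ΔT = 2.1/(1−0.4442) = 3.7783 °C.
With doubled permafrost-carbon: g' = 0.4802, ΔT' = 2.1/(1−0.4802) = 4.0400 °C.
Change = 4.0400 − 3.7783 = 0.26 °C.

0.26 °C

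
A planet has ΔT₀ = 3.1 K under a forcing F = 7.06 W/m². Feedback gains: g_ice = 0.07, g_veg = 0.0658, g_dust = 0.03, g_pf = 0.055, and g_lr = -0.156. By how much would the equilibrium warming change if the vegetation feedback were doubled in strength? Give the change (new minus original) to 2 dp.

Original: g = 0.0648, ΔT = 3.1/(1−0.0648) = 3.3148 K.
With doubled vegetation: g' = 0.1306, ΔT' = 3.1/(1−0.1306) = 3.5657 K.
Change = 3.5657 − 3.3148 = 0.25 K.

0.25 K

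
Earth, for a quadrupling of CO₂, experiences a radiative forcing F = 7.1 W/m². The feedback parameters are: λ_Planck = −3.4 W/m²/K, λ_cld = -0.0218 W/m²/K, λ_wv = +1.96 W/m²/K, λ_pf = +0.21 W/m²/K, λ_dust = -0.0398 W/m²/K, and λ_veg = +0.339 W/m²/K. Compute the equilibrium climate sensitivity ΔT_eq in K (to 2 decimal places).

7.45 K

Net feedback parameter λ = (−3.4) + (-0.0218) + (+1.96) + (+0.21) + (-0.0398) + (+0.339) = -0.9526 W/m²/K.
ΔT = −F/λ = −7.1/(-0.9526) = 7.45 K.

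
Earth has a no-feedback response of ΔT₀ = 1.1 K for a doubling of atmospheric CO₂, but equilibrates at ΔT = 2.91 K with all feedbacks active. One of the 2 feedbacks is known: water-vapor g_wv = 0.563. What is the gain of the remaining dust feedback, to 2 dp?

Amplification A = ΔT/ΔT₀ = 2.91/1.1 = 2.645.
Total gain g = 1 − 1/A = 1 − 1/2.645 = 0.6219.
The known gain is 0.563.
g_dust = 0.6219 − 0.563 = 0.06.

0.06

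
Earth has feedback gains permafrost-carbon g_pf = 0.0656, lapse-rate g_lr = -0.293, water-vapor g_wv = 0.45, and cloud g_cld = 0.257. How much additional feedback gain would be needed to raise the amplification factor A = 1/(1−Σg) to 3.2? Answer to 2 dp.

0.21

Current total gain = 0.4796.
Target gain for A = 3.2: g* = 1 − 1/3.2 = 0.6875.
Additional gain needed = 0.6875 − 0.4796 = 0.21.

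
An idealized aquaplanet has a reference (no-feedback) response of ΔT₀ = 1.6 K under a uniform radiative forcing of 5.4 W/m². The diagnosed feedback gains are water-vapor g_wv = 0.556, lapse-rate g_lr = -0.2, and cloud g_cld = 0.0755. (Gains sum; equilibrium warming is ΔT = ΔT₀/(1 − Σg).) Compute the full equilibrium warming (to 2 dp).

2.81 K

Total gain g = 0.556 − 0.2 + 0.0755 = 0.4315.
Amplification A = 1/(1 − 0.4315) = 1.759.
ΔT = 1.6 × 1.759 = 2.81 K.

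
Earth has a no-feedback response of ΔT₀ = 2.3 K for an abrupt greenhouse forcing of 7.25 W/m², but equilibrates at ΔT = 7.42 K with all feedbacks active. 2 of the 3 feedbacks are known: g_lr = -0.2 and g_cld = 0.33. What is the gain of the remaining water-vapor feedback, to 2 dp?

Amplification A = ΔT/ΔT₀ = 7.42/2.3 = 3.226.
Total gain g = 1 − 1/A = 1 − 1/3.226 = 0.69.
Known gains sum to -0.2 + 0.33 = 0.13.
g_wv = 0.69 − 0.13 = 0.56.

0.56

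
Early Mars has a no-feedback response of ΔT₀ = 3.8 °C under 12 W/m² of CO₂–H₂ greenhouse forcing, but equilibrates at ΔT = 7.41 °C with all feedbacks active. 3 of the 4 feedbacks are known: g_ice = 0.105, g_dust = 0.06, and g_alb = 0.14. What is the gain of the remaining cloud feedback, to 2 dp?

0.18

Amplification A = ΔT/ΔT₀ = 7.41/3.8 = 1.95.
Total gain g = 1 − 1/A = 1 − 1/1.95 = 0.4872.
Known gains sum to 0.105 + 0.06 + 0.14 = 0.305.
g_cld = 0.4872 − 0.305 = 0.18.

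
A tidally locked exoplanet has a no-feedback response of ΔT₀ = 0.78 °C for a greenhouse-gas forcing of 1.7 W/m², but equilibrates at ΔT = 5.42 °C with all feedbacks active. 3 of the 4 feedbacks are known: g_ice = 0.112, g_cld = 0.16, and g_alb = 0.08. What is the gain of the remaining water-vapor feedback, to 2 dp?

0.50

Amplification A = ΔT/ΔT₀ = 5.42/0.78 = 6.949.
Total gain g = 1 − 1/A = 1 − 1/6.949 = 0.8561.
Known gains sum to 0.112 + 0.16 + 0.08 = 0.352.
g_wv = 0.8561 − 0.352 = 0.50.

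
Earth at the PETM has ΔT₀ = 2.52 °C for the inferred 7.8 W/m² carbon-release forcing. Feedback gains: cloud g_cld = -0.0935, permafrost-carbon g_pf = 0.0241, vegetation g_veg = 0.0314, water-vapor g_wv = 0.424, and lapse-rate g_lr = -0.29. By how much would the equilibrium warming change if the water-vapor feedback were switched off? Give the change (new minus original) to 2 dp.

-0.89 °C

Original: g = 0.096, ΔT = 2.52/(1−0.096) = 2.7876 °C.
Without water-vapor: g' = -0.328, ΔT' = 2.52/(1+0.328) = 1.8976 °C.
Change = 1.8976 − 2.7876 = -0.89 °C.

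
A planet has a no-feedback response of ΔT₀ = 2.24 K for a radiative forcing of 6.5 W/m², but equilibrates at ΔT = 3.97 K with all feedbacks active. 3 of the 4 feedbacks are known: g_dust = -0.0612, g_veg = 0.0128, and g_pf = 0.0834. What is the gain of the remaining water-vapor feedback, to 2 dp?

0.40

Amplification A = ΔT/ΔT₀ = 3.97/2.24 = 1.772.
Total gain g = 1 − 1/A = 1 − 1/1.772 = 0.4357.
Known gains sum to -0.0612 + 0.0128 + 0.0834 = 0.035.
g_wv = 0.4357 − 0.035 = 0.40.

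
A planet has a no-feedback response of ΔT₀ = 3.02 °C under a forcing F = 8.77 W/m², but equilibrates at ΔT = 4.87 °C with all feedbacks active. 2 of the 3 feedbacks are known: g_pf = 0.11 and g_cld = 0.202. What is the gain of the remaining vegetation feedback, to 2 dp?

0.07

Amplification A = ΔT/ΔT₀ = 4.87/3.02 = 1.613.
Total gain g = 1 − 1/A = 1 − 1/1.613 = 0.38.
Known gains sum to 0.11 + 0.202 = 0.312.
g_veg = 0.38 − 0.312 = 0.07.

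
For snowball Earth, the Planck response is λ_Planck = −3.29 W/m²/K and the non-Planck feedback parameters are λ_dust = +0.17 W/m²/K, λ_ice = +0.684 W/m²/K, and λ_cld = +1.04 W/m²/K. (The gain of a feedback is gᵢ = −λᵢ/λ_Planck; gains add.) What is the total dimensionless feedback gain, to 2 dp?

0.58

Convert to gains: g_dust = 0.17/3.29 = 0.05167; g_ice = 0.684/3.29 = 0.2079; g_cld = 1.04/3.29 = 0.3161.
Total gain g = 0.57567.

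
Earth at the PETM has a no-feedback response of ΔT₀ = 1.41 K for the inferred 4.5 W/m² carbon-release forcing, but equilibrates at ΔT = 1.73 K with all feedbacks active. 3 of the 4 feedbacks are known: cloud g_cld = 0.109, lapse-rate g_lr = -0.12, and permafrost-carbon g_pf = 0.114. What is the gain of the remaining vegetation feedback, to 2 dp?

Amplification A = ΔT/ΔT₀ = 1.73/1.41 = 1.227.
Total gain g = 1 − 1/A = 1 − 1/1.227 = 0.185.
Known gains sum to 0.109 − 0.12 + 0.114 = 0.103.
g_veg = 0.185 − 0.103 = 0.08.

0.08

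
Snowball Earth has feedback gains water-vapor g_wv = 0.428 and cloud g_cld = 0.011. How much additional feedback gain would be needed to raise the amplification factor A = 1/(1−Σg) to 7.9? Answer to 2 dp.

Current total gain = 0.439.
Target gain for A = 7.9: g* = 1 − 1/7.9 = 0.8734.
Additional gain needed = 0.8734 − 0.439 = 0.43.

0.43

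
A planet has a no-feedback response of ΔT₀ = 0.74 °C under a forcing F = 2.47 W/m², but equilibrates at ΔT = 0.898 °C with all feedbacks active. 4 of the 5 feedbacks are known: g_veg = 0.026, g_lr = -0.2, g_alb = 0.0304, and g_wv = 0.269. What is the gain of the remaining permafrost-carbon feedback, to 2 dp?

Amplification A = ΔT/ΔT₀ = 0.898/0.74 = 1.214.
Total gain g = 1 − 1/A = 1 − 1/1.214 = 0.1763.
Known gains sum to 0.026 − 0.2 + 0.0304 + 0.269 = 0.1254.
g_pf = 0.1763 − 0.1254 = 0.05.

0.05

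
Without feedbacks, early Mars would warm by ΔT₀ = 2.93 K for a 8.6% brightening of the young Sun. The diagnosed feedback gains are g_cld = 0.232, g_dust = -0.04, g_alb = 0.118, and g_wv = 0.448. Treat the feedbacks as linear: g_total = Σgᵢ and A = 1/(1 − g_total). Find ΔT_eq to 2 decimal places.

12.11 K

Total gain g = 0.232 − 0.04 + 0.118 + 0.448 = 0.758.
Amplification A = 1/(1 − 0.758) = 4.132.
ΔT = 2.93 × 4.132 = 12.11 K.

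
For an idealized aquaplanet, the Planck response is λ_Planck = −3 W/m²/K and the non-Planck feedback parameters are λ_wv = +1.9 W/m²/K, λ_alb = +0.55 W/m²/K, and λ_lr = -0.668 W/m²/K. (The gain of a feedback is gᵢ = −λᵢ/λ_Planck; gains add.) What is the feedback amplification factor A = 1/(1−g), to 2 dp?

2.46

Convert to gains: g_wv = 1.9/3 = 0.6333; g_alb = 0.55/3 = 0.1833; g_lr = -0.668/3 = -0.2227.
Total gain g = 0.5939.
A = 1/(1 − 0.5939) = 2.46.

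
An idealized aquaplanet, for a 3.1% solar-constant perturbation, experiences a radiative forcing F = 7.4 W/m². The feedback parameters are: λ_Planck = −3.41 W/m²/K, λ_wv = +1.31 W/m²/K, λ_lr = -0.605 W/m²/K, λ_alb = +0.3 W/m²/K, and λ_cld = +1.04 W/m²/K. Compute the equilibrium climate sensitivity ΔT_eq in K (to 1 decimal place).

5.4 K

Net feedback parameter λ = (−3.41) + (+1.31) + (-0.605) + (+0.3) + (+1.04) = -1.365 W/m²/K.
ΔT = −F/λ = −7.4/(-1.365) = 5.4 K.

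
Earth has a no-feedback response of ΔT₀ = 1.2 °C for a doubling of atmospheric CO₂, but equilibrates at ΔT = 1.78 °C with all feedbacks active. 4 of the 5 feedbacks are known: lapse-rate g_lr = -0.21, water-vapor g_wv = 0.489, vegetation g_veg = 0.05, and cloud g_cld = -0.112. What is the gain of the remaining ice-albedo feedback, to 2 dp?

Amplification A = ΔT/ΔT₀ = 1.78/1.2 = 1.483.
Total gain g = 1 − 1/A = 1 − 1/1.483 = 0.3257.
Known gains sum to -0.21 + 0.489 + 0.05 − 0.112 = 0.217.
g_ice = 0.3257 − 0.217 = 0.11.

0.11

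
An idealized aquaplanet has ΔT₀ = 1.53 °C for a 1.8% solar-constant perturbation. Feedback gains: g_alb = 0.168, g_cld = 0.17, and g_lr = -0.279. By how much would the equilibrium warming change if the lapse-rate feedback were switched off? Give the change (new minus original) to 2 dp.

Original: g = 0.059, ΔT = 1.53/(1−0.059) = 1.6259 °C.
Without lapse-rate: g' = 0.338, ΔT' = 1.53/(1−0.338) = 2.3112 °C.
Change = 2.3112 − 1.6259 = 0.69 °C.

0.69 °C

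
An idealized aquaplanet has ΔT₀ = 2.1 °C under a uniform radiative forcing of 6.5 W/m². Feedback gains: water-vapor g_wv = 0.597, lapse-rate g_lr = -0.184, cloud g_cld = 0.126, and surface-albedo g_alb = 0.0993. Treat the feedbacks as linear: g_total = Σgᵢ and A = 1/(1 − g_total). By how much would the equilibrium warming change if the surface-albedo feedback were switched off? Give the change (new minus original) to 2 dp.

-1.25 °C

Original: g = 0.6383, ΔT = 2.1/(1−0.6383) = 5.8059 °C.
Without surface-albedo: g' = 0.539, ΔT' = 2.1/(1−0.539) = 4.5553 °C.
Change = 4.5553 − 5.8059 = -1.25 °C.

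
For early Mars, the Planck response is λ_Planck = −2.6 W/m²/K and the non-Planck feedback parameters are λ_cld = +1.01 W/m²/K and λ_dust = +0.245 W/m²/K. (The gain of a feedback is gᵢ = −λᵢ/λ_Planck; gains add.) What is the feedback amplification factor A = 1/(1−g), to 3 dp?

1.933

Convert to gains: g_cld = 1.01/2.6 = 0.3885; g_dust = 0.245/2.6 = 0.09423.
Total gain g = 0.48273.
A = 1/(1 − 0.48273) = 1.933.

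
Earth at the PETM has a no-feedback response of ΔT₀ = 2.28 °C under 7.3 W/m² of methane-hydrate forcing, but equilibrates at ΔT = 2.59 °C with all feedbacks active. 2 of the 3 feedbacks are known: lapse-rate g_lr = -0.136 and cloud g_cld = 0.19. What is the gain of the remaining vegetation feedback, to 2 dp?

0.07

Amplification A = ΔT/ΔT₀ = 2.59/2.28 = 1.136.
Total gain g = 1 − 1/A = 1 − 1/1.136 = 0.1197.
Known gains sum to -0.136 + 0.19 = 0.054.
g_veg = 0.1197 − 0.054 = 0.07.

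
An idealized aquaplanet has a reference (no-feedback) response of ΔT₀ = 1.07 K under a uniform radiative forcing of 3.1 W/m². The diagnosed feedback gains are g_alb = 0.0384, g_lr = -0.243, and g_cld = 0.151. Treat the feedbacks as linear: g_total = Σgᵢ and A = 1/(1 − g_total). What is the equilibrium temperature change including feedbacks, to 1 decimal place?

Total gain g = 0.0384 − 0.243 + 0.151 = -0.0536.
Amplification A = 1/(1 + 0.0536) = 0.9491.
ΔT = 1.07 × 0.9491 = 1.0 K.

1.0 K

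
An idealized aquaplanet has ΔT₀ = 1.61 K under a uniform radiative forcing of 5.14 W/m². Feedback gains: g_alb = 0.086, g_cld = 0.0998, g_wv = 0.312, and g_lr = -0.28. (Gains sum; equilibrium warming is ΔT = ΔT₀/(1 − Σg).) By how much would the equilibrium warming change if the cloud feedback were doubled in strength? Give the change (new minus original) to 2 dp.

0.30 K

Original: g = 0.2178, ΔT = 1.61/(1−0.2178) = 2.0583 K.
With doubled cloud: g' = 0.3176, ΔT' = 1.61/(1−0.3176) = 2.3593 K.
Change = 2.3593 − 2.0583 = 0.30 K.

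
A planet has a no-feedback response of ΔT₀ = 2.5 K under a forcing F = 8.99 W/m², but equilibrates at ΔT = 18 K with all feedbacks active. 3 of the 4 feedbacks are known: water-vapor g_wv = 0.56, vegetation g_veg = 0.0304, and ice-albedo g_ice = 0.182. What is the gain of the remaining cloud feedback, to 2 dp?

Amplification A = ΔT/ΔT₀ = 18/2.5 = 7.2.
Total gain g = 1 − 1/A = 1 − 1/7.2 = 0.8611.
Known gains sum to 0.56 + 0.0304 + 0.182 = 0.7724.
g_cld = 0.8611 − 0.7724 = 0.09.

0.09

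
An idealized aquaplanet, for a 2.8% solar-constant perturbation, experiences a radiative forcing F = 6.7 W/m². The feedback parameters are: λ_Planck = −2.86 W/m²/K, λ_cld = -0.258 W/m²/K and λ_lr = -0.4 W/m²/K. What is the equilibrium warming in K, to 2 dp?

Net feedback parameter λ = (−2.86) + (-0.258) + (-0.4) = -3.518 W/m²/K.
ΔT = −F/λ = −6.7/(-3.518) = 1.90 K.

1.90 K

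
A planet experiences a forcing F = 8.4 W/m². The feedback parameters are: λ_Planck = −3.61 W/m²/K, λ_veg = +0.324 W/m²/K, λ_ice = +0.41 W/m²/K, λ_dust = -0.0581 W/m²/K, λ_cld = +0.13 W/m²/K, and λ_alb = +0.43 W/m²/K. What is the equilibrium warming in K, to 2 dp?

3.54 K

Net feedback parameter λ = (−3.61) + (+0.324) + (+0.41) + (-0.0581) + (+0.13) + (+0.43) = -2.3741 W/m²/K.
ΔT = −F/λ = −8.4/(-2.3741) = 3.54 K.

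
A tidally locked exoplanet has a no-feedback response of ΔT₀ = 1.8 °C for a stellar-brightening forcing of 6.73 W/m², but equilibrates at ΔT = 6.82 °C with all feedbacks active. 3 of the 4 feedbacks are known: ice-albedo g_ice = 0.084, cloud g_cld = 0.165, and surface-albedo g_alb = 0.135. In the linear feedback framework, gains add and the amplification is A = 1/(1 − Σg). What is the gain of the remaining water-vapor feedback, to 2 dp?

0.35

Amplification A = ΔT/ΔT₀ = 6.82/1.8 = 3.789.
Total gain g = 1 − 1/A = 1 − 1/3.789 = 0.7361.
Known gains sum to 0.084 + 0.165 + 0.135 = 0.384.
g_wv = 0.7361 − 0.384 = 0.35.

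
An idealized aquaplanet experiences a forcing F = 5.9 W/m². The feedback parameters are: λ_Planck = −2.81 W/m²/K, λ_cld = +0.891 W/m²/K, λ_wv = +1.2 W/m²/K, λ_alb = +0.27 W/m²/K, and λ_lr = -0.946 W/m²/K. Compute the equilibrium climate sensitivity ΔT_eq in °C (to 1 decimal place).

4.2 °C

Net feedback parameter λ = (−2.81) + (+0.891) + (+1.2) + (+0.27) + (-0.946) = -1.395 W/m²/K.
ΔT = −F/λ = −5.9/(-1.395) = 4.2 °C.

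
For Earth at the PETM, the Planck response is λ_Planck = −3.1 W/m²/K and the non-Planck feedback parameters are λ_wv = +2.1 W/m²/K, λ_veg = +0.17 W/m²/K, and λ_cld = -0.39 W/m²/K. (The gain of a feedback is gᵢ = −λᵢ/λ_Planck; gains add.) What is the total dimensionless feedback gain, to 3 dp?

0.606

Convert to gains: g_wv = 2.1/3.1 = 0.6774; g_veg = 0.17/3.1 = 0.05484; g_cld = -0.39/3.1 = -0.1258.
Total gain g = 0.60644.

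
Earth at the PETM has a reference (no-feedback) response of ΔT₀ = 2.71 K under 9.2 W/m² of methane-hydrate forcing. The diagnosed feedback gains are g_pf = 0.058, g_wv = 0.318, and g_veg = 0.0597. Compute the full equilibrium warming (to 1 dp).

4.8 K

Total gain g = 0.058 + 0.318 + 0.0597 = 0.4357.
Amplification A = 1/(1 − 0.4357) = 1.772.
ΔT = 2.71 × 1.772 = 4.8 K.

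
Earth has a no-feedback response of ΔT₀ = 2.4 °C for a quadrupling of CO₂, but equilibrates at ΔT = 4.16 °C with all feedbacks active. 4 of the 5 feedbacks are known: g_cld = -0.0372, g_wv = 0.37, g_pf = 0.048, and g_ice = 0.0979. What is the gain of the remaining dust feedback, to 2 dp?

-0.06

Amplification A = ΔT/ΔT₀ = 4.16/2.4 = 1.733.
Total gain g = 1 − 1/A = 1 − 1/1.733 = 0.423.
Known gains sum to -0.0372 + 0.37 + 0.048 + 0.0979 = 0.4787.
g_dust = 0.423 − 0.4787 = -0.06.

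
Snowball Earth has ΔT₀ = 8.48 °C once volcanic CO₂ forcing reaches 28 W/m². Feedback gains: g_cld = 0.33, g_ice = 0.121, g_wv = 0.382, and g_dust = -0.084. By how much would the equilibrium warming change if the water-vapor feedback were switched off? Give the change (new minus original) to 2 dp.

-20.39 °C

Original: g = 0.749, ΔT = 8.48/(1−0.749) = 33.7849 °C.
Without water-vapor: g' = 0.367, ΔT' = 8.48/(1−0.367) = 13.3965 °C.
Change = 13.3965 − 33.7849 = -20.39 °C.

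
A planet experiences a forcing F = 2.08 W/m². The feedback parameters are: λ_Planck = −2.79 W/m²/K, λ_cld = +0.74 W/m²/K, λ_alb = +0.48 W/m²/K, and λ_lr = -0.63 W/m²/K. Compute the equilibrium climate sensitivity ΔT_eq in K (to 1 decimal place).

Net feedback parameter λ = (−2.79) + (+0.74) + (+0.48) + (-0.63) = -2.2 W/m²/K.
ΔT = −F/λ = −2.08/(-2.2) = 0.9 K.

0.9 K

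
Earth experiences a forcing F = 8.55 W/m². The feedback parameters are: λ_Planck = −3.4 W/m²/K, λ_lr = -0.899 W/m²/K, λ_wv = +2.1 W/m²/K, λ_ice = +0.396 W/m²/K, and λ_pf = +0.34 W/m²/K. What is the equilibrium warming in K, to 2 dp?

5.84 K

Net feedback parameter λ = (−3.4) + (-0.899) + (+2.1) + (+0.396) + (+0.34) = -1.463 W/m²/K.
ΔT = −F/λ = −8.55/(-1.463) = 5.84 K.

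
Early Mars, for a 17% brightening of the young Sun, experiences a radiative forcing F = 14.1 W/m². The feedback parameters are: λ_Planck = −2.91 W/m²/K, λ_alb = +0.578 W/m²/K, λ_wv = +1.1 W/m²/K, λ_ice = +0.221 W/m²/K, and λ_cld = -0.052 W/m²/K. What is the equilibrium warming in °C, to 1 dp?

Net feedback parameter λ = (−2.91) + (+0.578) + (+1.1) + (+0.221) + (-0.052) = -1.063 W/m²/K.
ΔT = −F/λ = −14.1/(-1.063) = 13.3 °C.

13.3 °C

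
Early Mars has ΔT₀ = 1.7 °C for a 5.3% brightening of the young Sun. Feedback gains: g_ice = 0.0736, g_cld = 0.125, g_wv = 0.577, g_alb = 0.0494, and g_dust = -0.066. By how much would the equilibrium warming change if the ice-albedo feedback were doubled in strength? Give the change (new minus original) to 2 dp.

Original: g = 0.759, ΔT = 1.7/(1−0.759) = 7.0539 °C.
With doubled ice-albedo: g' = 0.8326, ΔT' = 1.7/(1−0.8326) = 10.1553 °C.
Change = 10.1553 − 7.0539 = 3.10 °C.

3.10 °C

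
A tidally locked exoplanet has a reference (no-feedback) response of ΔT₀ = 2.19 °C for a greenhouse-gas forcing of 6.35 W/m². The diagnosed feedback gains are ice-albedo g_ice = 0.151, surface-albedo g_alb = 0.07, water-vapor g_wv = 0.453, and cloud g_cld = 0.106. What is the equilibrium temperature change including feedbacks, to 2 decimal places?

Total gain g = 0.151 + 0.07 + 0.453 + 0.106 = 0.78.
Amplification A = 1/(1 − 0.78) = 4.545.
ΔT = 2.19 × 4.545 = 9.95 °C.

9.95 °C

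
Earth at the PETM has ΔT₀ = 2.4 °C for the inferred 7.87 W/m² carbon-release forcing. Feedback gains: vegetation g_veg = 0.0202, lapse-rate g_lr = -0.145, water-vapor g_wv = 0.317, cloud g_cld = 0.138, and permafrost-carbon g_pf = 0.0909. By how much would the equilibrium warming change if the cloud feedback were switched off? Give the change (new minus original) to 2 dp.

Original: g = 0.4211, ΔT = 2.4/(1−0.4211) = 4.1458 °C.
Without cloud: g' = 0.2831, ΔT' = 2.4/(1−0.2831) = 3.3477 °C.
Change = 3.3477 − 4.1458 = -0.80 °C.

-0.80 °C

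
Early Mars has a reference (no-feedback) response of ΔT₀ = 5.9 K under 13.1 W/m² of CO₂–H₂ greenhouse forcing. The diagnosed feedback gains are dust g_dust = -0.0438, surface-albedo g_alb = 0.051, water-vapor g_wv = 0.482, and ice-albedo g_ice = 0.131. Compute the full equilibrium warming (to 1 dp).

15.5 K

Total gain g = -0.0438 + 0.051 + 0.482 + 0.131 = 0.6202.
Amplification A = 1/(1 − 0.6202) = 2.633.
ΔT = 5.9 × 2.633 = 15.5 K.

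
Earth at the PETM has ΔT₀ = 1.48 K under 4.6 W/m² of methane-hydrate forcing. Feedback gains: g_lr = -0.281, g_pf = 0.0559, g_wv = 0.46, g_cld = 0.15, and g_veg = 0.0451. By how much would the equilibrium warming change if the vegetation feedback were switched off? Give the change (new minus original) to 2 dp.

-0.19 K

Original: g = 0.43, ΔT = 1.48/(1−0.43) = 2.5965 K.
Without vegetation: g' = 0.3849, ΔT' = 1.48/(1−0.3849) = 2.4061 K.
Change = 2.4061 − 2.5965 = -0.19 K.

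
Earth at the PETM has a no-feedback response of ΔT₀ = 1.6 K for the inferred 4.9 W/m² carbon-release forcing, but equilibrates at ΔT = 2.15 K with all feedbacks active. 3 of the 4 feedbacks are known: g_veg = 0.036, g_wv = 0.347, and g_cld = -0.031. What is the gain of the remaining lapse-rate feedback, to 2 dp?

-0.10

Amplification A = ΔT/ΔT₀ = 2.15/1.6 = 1.344.
Total gain g = 1 − 1/A = 1 − 1/1.344 = 0.256.
Known gains sum to 0.036 + 0.347 − 0.031 = 0.352.
g_lr = 0.256 − 0.352 = -0.10.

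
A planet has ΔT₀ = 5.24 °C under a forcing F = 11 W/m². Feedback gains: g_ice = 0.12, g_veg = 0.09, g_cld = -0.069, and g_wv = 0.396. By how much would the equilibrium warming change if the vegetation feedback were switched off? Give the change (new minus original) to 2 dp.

-1.84 °C

Original: g = 0.537, ΔT = 5.24/(1−0.537) = 11.3175 °C.
Without vegetation: g' = 0.447, ΔT' = 5.24/(1−0.447) = 9.4756 °C.
Change = 9.4756 − 11.3175 = -1.84 °C.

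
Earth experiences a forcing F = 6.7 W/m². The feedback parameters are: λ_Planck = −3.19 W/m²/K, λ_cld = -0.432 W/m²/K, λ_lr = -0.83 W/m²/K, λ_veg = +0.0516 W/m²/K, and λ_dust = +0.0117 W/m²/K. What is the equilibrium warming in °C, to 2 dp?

1.53 °C

Net feedback parameter λ = (−3.19) + (-0.432) + (-0.83) + (+0.0516) + (+0.0117) = -4.3887 W/m²/K.
ΔT = −F/λ = −6.7/(-4.3887) = 1.53 °C.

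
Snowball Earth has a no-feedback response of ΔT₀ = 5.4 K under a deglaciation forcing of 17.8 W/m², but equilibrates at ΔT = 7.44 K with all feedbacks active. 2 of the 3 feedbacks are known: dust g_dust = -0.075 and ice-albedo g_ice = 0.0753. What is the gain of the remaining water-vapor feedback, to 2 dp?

Amplification A = ΔT/ΔT₀ = 7.44/5.4 = 1.378.
Total gain g = 1 − 1/A = 1 − 1/1.378 = 0.2743.
Known gains sum to -0.075 + 0.0753 = 0.0003.
g_wv = 0.2743 − 0.0003 = 0.27.

0.27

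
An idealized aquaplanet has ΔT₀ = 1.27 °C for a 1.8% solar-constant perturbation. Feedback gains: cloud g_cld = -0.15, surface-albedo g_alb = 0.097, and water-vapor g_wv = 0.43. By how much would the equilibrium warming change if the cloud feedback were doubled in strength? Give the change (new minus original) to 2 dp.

Original: g = 0.377, ΔT = 1.27/(1−0.377) = 2.0385 °C.
With doubled cloud: g' = 0.227, ΔT' = 1.27/(1−0.227) = 1.6429 °C.
Change = 1.6429 − 2.0385 = -0.40 °C.

-0.40 °C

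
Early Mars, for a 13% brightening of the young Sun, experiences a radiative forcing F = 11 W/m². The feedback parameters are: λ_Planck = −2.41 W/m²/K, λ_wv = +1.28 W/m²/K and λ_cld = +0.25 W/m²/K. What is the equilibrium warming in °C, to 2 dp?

12.50 °C

Net feedback parameter λ = (−2.41) + (+1.28) + (+0.25) = -0.88 W/m²/K.
ΔT = −F/λ = −11/(-0.88) = 12.50 °C.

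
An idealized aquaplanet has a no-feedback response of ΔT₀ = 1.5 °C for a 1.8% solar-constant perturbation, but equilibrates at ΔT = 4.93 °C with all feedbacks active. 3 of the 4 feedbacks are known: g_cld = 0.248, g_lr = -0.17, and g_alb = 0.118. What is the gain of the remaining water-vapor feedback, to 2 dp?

Amplification A = ΔT/ΔT₀ = 4.93/1.5 = 3.287.
Total gain g = 1 − 1/A = 1 − 1/3.287 = 0.6958.
Known gains sum to 0.248 − 0.17 + 0.118 = 0.196.
g_wv = 0.6958 − 0.196 = 0.50.

0.50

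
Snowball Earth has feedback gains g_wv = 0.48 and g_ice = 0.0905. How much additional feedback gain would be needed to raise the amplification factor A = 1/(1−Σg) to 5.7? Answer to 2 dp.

0.25

Current total gain = 0.5705.
Target gain for A = 5.7: g* = 1 − 1/5.7 = 0.8246.
Additional gain needed = 0.8246 − 0.5705 = 0.25.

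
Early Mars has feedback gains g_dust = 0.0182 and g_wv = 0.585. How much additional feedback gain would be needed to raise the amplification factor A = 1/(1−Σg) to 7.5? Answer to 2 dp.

0.26

Current total gain = 0.6032.
Target gain for A = 7.5: g* = 1 − 1/7.5 = 0.8667.
Additional gain needed = 0.8667 − 0.6032 = 0.26.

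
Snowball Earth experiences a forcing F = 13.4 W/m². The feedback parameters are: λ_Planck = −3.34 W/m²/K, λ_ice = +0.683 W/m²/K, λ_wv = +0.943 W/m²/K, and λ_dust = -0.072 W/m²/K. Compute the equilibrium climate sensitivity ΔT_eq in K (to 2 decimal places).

Net feedback parameter λ = (−3.34) + (+0.683) + (+0.943) + (-0.072) = -1.786 W/m²/K.
ΔT = −F/λ = −13.4/(-1.786) = 7.50 K.

7.50 K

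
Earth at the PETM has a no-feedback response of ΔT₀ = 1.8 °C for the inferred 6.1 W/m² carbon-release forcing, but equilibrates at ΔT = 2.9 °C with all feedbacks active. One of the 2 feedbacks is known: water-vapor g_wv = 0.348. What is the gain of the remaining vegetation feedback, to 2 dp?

0.03

Amplification A = ΔT/ΔT₀ = 2.9/1.8 = 1.611.
Total gain g = 1 − 1/A = 1 − 1/1.611 = 0.3793.
The known gain is 0.348.
g_veg = 0.3793 − 0.348 = 0.03.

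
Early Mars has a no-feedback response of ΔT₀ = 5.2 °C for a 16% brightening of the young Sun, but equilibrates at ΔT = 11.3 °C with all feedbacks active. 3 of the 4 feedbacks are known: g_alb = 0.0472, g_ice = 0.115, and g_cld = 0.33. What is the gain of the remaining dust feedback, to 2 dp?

Amplification A = ΔT/ΔT₀ = 11.3/5.2 = 2.173.
Total gain g = 1 − 1/A = 1 − 1/2.173 = 0.5398.
Known gains sum to 0.0472 + 0.115 + 0.33 = 0.4922.
g_dust = 0.5398 − 0.4922 = 0.05.

0.05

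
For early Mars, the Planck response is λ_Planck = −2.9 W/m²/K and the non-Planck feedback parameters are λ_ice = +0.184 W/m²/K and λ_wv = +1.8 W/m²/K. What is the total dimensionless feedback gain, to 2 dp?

0.68

Convert to gains: g_ice = 0.184/2.9 = 0.06345; g_wv = 1.8/2.9 = 0.6207.
Total gain g = 0.68415.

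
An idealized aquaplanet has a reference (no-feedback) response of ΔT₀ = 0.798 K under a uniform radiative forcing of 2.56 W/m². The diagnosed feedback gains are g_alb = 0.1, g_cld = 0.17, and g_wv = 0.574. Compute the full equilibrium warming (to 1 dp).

Total gain g = 0.1 + 0.17 + 0.574 = 0.844.
Amplification A = 1/(1 − 0.844) = 6.41.
ΔT = 0.798 × 6.41 = 5.1 K.

5.1 K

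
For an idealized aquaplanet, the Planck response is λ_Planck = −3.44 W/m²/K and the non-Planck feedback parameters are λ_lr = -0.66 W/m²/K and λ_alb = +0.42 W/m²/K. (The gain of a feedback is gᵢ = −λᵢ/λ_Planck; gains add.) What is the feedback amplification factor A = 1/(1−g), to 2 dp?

0.93

Convert to gains: g_lr = -0.66/3.44 = -0.1919; g_alb = 0.42/3.44 = 0.1221.
Total gain g = -0.0698.
A = 1/(1 + 0.0698) = 0.93.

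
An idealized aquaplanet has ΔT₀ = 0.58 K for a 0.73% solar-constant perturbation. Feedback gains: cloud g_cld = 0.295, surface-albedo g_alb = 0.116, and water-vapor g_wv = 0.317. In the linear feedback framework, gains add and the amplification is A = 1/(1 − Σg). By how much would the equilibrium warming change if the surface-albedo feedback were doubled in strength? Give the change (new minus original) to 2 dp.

1.59 K

Original: g = 0.728, ΔT = 0.58/(1−0.728) = 2.1324 K.
With doubled surface-albedo: g' = 0.844, ΔT' = 0.58/(1−0.844) = 3.7179 K.
Change = 3.7179 − 2.1324 = 1.59 K.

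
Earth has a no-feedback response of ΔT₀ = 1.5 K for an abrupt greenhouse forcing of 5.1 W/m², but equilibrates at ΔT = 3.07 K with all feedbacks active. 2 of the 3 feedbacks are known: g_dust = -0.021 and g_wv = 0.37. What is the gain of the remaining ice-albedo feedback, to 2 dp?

0.16

Amplification A = ΔT/ΔT₀ = 3.07/1.5 = 2.047.
Total gain g = 1 − 1/A = 1 − 1/2.047 = 0.5115.
Known gains sum to -0.021 + 0.37 = 0.349.
g_ice = 0.5115 − 0.349 = 0.16.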